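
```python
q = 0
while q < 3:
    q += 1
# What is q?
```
Trace:
  q=0
  q=1
  q=2
  q=3

Final answer: 3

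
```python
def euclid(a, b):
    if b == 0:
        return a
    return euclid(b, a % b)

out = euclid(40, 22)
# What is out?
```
Call trace:
euclid(a=40, b=22)
  euclid(a=22, b=18)
    euclid(a=18, b=4)
      euclid(a=4, b=2)
        euclid(a=2, b=0)
        -> return 2
      -> return 2
    -> return 2
  -> return 2
-> return 2

Final answer: 2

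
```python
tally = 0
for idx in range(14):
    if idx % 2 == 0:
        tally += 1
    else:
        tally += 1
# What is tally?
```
Trace:
  tally=0
  tally=1, idx=0
  tally=2, idx=1
  tally=3, idx=2
  tally=4, idx=3
  tally=5, idx=4
  tally=6, idx=5
  tally=7, idx=6
  tally=8, idx=7
  tally=9, idx=8
  tally=10, idx=9
  tally=11, idx=10
  tally=12, idx=11
  tally=13, idx=12
  tally=14, idx=13

Final answer: 14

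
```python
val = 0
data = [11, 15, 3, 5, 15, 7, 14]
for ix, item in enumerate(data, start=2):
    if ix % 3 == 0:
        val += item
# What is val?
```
Trace:
  val=0
  val=0, ix=2, item=11
  val=15, ix=3, item=15
  val=15, ix=4, item=3
  val=15, ix=5, item=5
  val=30, ix=6, item=15
  val=30, ix=7, item=7
  val=30, ix=8, item=14

Final answer: 30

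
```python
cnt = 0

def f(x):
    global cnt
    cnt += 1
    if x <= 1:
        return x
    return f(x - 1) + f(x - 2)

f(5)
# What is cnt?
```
Call trace (a repeated sub-call is expanded the first time; later identical calls just restate its return value):
f(x=5)
  f(x=4)
    f(x=3)
      f(x=2)
        f(x=1)
        -> return 1
        f(x=0)
        -> return 0
      -> return 1
      f(x=1)
      -> return 1
    -> return 2
    f(x=2) -> return 1  (same call as traced above)
  -> return 3
  f(x=3) -> return 2  (same call as traced above)
-> return 5

cnt is incremented once per call, so count the calls in each subtree. Let C(x) = number of calls made by f(x).
C(0) = C(1) = 1 (base case, no recursion); C(x) = 1 + C(x - 1) + C(x - 2) otherwise.
C(2) = 1 + C(1) + C(0) = 1 + 1 + 1 = 3
C(3) = 1 + C(2) + C(1) = 1 + 3 + 1 = 5
C(4) = 1 + C(3) + C(2) = 1 + 5 + 3 = 9
C(5) = 1 + C(4) + C(3) = 1 + 9 + 5 = 15
cnt = C(5) = 15

Final answer: 15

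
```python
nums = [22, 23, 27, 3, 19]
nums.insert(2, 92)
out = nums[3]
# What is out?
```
Trace:
  nums=[22, 23, 27, 3, 19]
  nums=[22, 23, 92, 27, 3, 19]
  nums=[22, 23, 92, 27, 3, 19], out=27

Final answer: 27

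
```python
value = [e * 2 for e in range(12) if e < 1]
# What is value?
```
Trace:
  e=0
  e=1
  e=2
  e=3
  e=4
  e=5
  e=6
  e=7
  e=8
  e=9
  e=10
  e=11
  value=[0]

Final answer: [0]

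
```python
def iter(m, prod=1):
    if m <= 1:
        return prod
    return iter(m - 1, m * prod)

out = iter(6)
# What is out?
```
Call trace:
iter(m=6, prod=1)
  iter(m=5, prod=6)
    iter(m=4, prod=30)
      iter(m=3, prod=120)
        iter(m=2, prod=360)
          iter(m=1, prod=720)
          -> return 720
        -> return 720
      -> return 720
    -> return 720
  -> return 720
-> return 720

Final answer: 720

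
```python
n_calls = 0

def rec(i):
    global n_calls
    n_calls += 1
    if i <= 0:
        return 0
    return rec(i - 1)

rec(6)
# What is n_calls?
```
Call trace:
rec(i=6)
  rec(i=5)
    rec(i=4)
      rec(i=3)
        rec(i=2)
          rec(i=1)
            rec(i=0)
            -> return 0
          -> return 0
        -> return 0
      -> return 0
    -> return 0
  -> return 0
-> return 0

n_calls is incremented once per call. rec is entered once for each i = 6, 5, 4, 3, 2, 1, 0 (the i <= 0 call returns without recursing), i.e. 6 + 1 calls.
n_calls = 7

Final answer: 7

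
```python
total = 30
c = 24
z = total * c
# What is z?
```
Trace:
  total=30
  total=30, c=24
  total=30, c=24, z=720

Final answer: 720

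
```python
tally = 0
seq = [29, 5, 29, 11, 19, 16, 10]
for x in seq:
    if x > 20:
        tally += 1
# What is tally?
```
Trace:
  tally=0
  tally=1, x=29
  tally=1, x=5
  tally=2, x=29
  tally=2, x=11
  tally=2, x=19
  tally=2, x=16
  tally=2, x=10

Final answer: 2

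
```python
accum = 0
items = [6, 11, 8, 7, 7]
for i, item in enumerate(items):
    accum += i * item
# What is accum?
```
Trace:
  accum=0
  accum=0, i=0, item=6
  accum=11, i=1, item=11
  accum=27, i=2, item=8
  accum=48, i=3, item=7
  accum=76, i=4, item=7

Final answer: 76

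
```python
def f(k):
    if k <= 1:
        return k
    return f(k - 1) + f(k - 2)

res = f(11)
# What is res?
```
Call trace (a repeated sub-call is expanded the first time; later identical calls just restate its return value):
f(k=11)
  f(k=10)
    f(k=9)
      f(k=8)
        f(k=7)
          f(k=6)
            f(k=5)
              f(k=4)
                f(k=3)
                  f(k=2)
                    f(k=1)
                    -> return 1
                    f(k=0)
                    -> return 0
                  -> return 1
                  f(k=1)
                  -> return 1
                -> return 2
                f(k=2) -> return 1  (same call as traced above)
              -> return 3
              f(k=3) -> return 2  (same call as traced above)
            -> return 5
            f(k=4) -> return 3  (same call as traced above)
          -> return 8
          f(k=5) -> return 5  (same call as traced above)
        -> return 13
        f(k=6) -> return 8  (same call as traced above)
      -> return 21
      f(k=7) -> return 13  (same call as traced above)
    -> return 34
    f(k=8) -> return 21  (same call as traced above)
  -> return 55
  f(k=9) -> return 34  (same call as traced above)
-> return 89

Final answer: 89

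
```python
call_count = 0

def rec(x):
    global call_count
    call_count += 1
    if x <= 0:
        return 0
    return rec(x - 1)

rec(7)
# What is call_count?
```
Call trace:
rec(x=7)
  rec(x=6)
    rec(x=5)
      rec(x=4)
        rec(x=3)
          rec(x=2)
            rec(x=1)
              rec(x=0)
              -> return 0
            -> return 0
          -> return 0
        -> return 0
      -> return 0
    -> return 0
  -> return 0
-> return 0

call_count is incremented once per call. rec is entered once for each x = 7, 6, 5, 4, 3, 2, 1, 0 (the x <= 0 call returns without recursing), i.e. 7 + 1 calls.
call_count = 8

Final answer: 8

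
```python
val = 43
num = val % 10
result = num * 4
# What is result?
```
Trace:
  val=43
  val=43, num=3
  val=43, num=3, result=12

Final answer: 12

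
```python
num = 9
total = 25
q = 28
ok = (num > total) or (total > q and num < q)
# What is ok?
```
Trace:
  num=9
  num=9, total=25
  num=9, total=25, q=28
  num=9, total=25, q=28, ok=False

Final answer: False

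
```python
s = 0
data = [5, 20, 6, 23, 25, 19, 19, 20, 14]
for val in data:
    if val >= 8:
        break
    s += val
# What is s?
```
Trace:
  s=0
  s=5, val=5
  s=5, val=20

Final answer: 5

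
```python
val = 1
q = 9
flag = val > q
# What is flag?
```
Trace:
  val=1
  val=1, q=9
  val=1, q=9, flag=False

Final answer: False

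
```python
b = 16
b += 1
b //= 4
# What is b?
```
Trace:
  b=16
  b=17
  b=4

Final answer: 4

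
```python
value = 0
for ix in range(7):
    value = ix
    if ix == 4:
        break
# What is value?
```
Trace:
  value=0
  value=0, ix=0
  value=1, ix=1
  value=2, ix=2
  value=3, ix=3
  value=4, ix=4

Final answer: 4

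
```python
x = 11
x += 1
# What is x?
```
Trace:
  x=11
  x=12

Final answer: 12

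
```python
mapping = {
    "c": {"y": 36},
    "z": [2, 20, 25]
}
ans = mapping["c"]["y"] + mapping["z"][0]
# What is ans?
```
Trace:
  mapping={'c': {'y': 36}, 'z': [2, 20, 25]}
  mapping={'c': {'y': 36}, 'z': [2, 20, 25]}, ans=38

Final answer: 38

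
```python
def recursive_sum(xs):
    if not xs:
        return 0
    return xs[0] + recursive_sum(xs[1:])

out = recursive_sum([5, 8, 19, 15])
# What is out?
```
Call trace:
recursive_sum(xs=[5, 8, 19, 15])
  recursive_sum(xs=[8, 19, 15])
    recursive_sum(xs=[19, 15])
      recursive_sum(xs=[15])
        recursive_sum(xs=[])
        -> return 0
      -> return 15
    -> return 34
  -> return 42
-> return 47

Final answer: 47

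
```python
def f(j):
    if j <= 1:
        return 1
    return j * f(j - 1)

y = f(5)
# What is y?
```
Call trace:
f(j=5)
  f(j=4)
    f(j=3)
      f(j=2)
        f(j=1)
        -> return 1
      -> return 2
    -> return 6
  -> return 24
-> return 120

Final answer: 120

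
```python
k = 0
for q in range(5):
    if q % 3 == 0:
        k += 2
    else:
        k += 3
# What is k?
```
Trace:
  k=0
  k=2, q=0
  k=5, q=1
  k=8, q=2
  k=10, q=3
  k=13, q=4

Final answer: 13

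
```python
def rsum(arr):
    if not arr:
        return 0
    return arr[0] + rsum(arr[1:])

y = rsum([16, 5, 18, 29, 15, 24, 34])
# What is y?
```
Call trace:
rsum(arr=[16, 5, 18, 29, 15, 24, 34])
  rsum(arr=[5, 18, 29, 15, 24, 34])
    rsum(arr=[18, 29, 15, 24, 34])
      rsum(arr=[29, 15, 24, 34])
        rsum(arr=[15, 24, 34])
          rsum(arr=[24, 34])
            rsum(arr=[34])
              rsum(arr=[])
              -> return 0
            -> return 34
          -> return 58
        -> return 73
      -> return 102
    -> return 120
  -> return 125
-> return 141

Final answer: 141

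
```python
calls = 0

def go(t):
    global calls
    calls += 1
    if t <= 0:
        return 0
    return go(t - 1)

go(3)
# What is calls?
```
Call trace:
go(t=3)
  go(t=2)
    go(t=1)
      go(t=0)
      -> return 0
    -> return 0
  -> return 0
-> return 0

calls is incremented once per call. go is entered once for each t = 3, 2, 1, 0 (the t <= 0 call returns without recursing), i.e. 3 + 1 calls.
calls = 4

Final answer: 4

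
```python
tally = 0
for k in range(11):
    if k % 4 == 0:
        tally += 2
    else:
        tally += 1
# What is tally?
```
Trace:
  tally=0
  tally=2, k=0
  tally=3, k=1
  tally=4, k=2
  tally=5, k=3
  tally=7, k=4
  tally=8, k=5
  tally=9, k=6
  tally=10, k=7
  tally=12, k=8
  tally=13, k=9
  tally=14, k=10

Final answer: 14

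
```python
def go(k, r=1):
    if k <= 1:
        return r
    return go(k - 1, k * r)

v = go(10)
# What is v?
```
Call trace:
go(k=10, r=1)
  go(k=9, r=10)
    go(k=8, r=90)
      go(k=7, r=720)
        go(k=6, r=5040)
          go(k=5, r=30240)
            go(k=4, r=151200)
              go(k=3, r=604800)
                go(k=2, r=1814400)
                  go(k=1, r=3628800)
                  -> return 3628800
                -> return 3628800
              -> return 3628800
            -> return 3628800
          -> return 3628800
        -> return 3628800
      -> return 3628800
    -> return 3628800
  -> return 3628800
-> return 3628800

Final answer: 3628800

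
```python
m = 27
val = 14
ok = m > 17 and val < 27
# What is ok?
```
Trace:
  m=27
  m=27, val=14
  m=27, val=14, ok=True

Final answer: True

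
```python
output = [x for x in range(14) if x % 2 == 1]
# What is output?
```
Trace:
  x=0
  x=1
  x=2
  x=3
  x=4
  x=5
  x=6
  x=7
  x=8
  x=9
  x=10
  x=11
  x=12
  x=13
  output=[1, 3, 5, 7, 9, 11, 13]

Final answer: [1, 3, 5, 7, 9, 11, 13]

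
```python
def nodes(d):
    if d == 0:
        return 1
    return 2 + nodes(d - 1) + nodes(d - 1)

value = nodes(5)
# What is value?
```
Call trace (a repeated sub-call is expanded the first time; later identical calls just restate its return value):
nodes(d=5)
  nodes(d=4)
    nodes(d=3)
      nodes(d=2)
        nodes(d=1)
          nodes(d=0)
          -> return 1
          nodes(d=0)
          -> return 1
        -> return 4
        nodes(d=1) -> return 4  (same call as traced above)
      -> return 10
      nodes(d=2) -> return 10  (same call as traced above)
    -> return 22
    nodes(d=3) -> return 22  (same call as traced above)
  -> return 46
  nodes(d=4) -> return 46  (same call as traced above)
-> return 94

Final answer: 94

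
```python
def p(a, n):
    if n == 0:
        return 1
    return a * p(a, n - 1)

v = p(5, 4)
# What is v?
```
Call trace:
p(a=5, n=4)
  p(a=5, n=3)
    p(a=5, n=2)
      p(a=5, n=1)
        p(a=5, n=0)
        -> return 1
      -> return 5
    -> return 25
  -> return 125
-> return 625

Final answer: 625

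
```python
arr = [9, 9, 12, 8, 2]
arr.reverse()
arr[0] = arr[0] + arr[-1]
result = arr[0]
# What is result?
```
Trace:
  arr=[9, 9, 12, 8, 2]
  arr=[2, 8, 12, 9, 9]
  arr=[11, 8, 12, 9, 9]
  arr=[11, 8, 12, 9, 9], result=11

Final answer: 11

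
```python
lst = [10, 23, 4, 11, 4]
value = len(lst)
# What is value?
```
Trace:
  lst=[10, 23, 4, 11, 4]
  lst=[10, 23, 4, 11, 4], value=5

Final answer: 5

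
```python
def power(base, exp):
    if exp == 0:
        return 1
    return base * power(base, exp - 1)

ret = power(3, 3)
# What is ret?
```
Call trace:
power(base=3, exp=3)
  power(base=3, exp=2)
    power(base=3, exp=1)
      power(base=3, exp=0)
      -> return 1
    -> return 3
  -> return 9
-> return 27

Final answer: 27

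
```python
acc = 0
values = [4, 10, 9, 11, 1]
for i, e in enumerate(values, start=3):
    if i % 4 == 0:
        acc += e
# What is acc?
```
Trace:
  acc=0
  acc=0, i=3, e=4
  acc=10, i=4, e=10
  acc=10, i=5, e=9
  acc=10, i=6, e=11
  acc=10, i=7, e=1

Final answer: 10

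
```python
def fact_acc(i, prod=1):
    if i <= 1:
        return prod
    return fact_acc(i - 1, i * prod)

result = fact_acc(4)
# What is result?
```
Call trace:
fact_acc(i=4, prod=1)
  fact_acc(i=3, prod=4)
    fact_acc(i=2, prod=12)
      fact_acc(i=1, prod=24)
      -> return 24
    -> return 24
  -> return 24
-> return 24

Final answer: 24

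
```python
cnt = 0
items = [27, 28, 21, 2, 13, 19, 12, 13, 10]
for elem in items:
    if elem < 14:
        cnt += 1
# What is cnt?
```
Trace:
  cnt=0
  cnt=0, elem=27
  cnt=0, elem=28
  cnt=0, elem=21
  cnt=1, elem=2
  cnt=2, elem=13
  cnt=2, elem=19
  cnt=3, elem=12
  cnt=4, elem=13
  cnt=5, elem=10

Final answer: 5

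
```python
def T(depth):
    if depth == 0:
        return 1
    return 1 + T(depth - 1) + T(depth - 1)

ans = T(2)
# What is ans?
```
Call trace (a repeated sub-call is expanded the first time; later identical calls just restate its return value):
T(depth=2)
  T(depth=1)
    T(depth=0)
    -> return 1
    T(depth=0)
    -> return 1
  -> return 3
  T(depth=1) -> return 3  (same call as traced above)
-> return 7

Final answer: 7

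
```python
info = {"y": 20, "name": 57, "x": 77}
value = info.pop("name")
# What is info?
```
Trace:
  info={'y': 20, 'name': 57, 'x': 77}
  info={'y': 20, 'x': 77}, value=57

Final answer: {'y': 20, 'x': 77}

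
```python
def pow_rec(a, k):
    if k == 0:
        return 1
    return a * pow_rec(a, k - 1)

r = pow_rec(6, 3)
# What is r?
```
Call trace:
pow_rec(a=6, k=3)
  pow_rec(a=6, k=2)
    pow_rec(a=6, k=1)
      pow_rec(a=6, k=0)
      -> return 1
    -> return 6
  -> return 36
-> return 216

Final answer: 216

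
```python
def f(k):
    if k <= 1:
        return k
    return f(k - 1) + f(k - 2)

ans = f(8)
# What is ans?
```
Call trace (a repeated sub-call is expanded the first time; later identical calls just restate its return value):
f(k=8)
  f(k=7)
    f(k=6)
      f(k=5)
        f(k=4)
          f(k=3)
            f(k=2)
              f(k=1)
              -> return 1
              f(k=0)
              -> return 0
            -> return 1
            f(k=1)
            -> return 1
          -> return 2
          f(k=2) -> return 1  (same call as traced above)
        -> return 3
        f(k=3) -> return 2  (same call as traced above)
      -> return 5
      f(k=4) -> return 3  (same call as traced above)
    -> return 8
    f(k=5) -> return 5  (same call as traced above)
  -> return 13
  f(k=6) -> return 8  (same call as traced above)
-> return 21

Final answer: 21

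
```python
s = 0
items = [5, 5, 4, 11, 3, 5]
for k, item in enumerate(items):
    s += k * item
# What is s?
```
Trace:
  s=0
  s=0, k=0, item=5
  s=5, k=1, item=5
  s=13, k=2, item=4
  s=46, k=3, item=11
  s=58, k=4, item=3
  s=83, k=5, item=5

Final answer: 83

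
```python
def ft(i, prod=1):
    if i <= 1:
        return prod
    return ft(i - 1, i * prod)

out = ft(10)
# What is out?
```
Call trace:
ft(i=10, prod=1)
  ft(i=9, prod=10)
    ft(i=8, prod=90)
      ft(i=7, prod=720)
        ft(i=6, prod=5040)
          ft(i=5, prod=30240)
            ft(i=4, prod=151200)
              ft(i=3, prod=604800)
                ft(i=2, prod=1814400)
                  ft(i=1, prod=3628800)
                  -> return 3628800
                -> return 3628800
              -> return 3628800
            -> return 3628800
          -> return 3628800
        -> return 3628800
      -> return 3628800
    -> return 3628800
  -> return 3628800
-> return 3628800

Final answer: 3628800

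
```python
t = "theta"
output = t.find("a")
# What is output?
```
Trace:
  t='theta'
  t='theta', output=4

Final answer: 4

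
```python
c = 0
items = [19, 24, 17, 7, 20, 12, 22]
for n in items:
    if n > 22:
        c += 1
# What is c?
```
Trace:
  c=0
  c=0, n=19
  c=1, n=24
  c=1, n=17
  c=1, n=7
  c=1, n=20
  c=1, n=12
  c=1, n=22

Final answer: 1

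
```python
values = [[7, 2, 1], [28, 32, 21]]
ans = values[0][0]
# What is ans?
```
Trace:
  values=[[7, 2, 1], [28, 32, 21]]
  values=[[7, 2, 1], [28, 32, 21]], ans=7

Final answer: 7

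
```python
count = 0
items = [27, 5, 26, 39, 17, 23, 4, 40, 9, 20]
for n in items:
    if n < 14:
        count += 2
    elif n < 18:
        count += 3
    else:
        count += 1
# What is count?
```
Trace:
  count=0
  count=1, n=27
  count=3, n=5
  count=4, n=26
  count=5, n=39
  count=8, n=17
  count=9, n=23
  count=11, n=4
  count=12, n=40
  count=14, n=9
  count=15, n=20

Final answer: 15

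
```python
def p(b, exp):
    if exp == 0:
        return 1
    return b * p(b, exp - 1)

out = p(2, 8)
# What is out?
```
Call trace:
p(b=2, exp=8)
  p(b=2, exp=7)
    p(b=2, exp=6)
      p(b=2, exp=5)
        p(b=2, exp=4)
          p(b=2, exp=3)
            p(b=2, exp=2)
              p(b=2, exp=1)
                p(b=2, exp=0)
                -> return 1
              -> return 2
            -> return 4
          -> return 8
        -> return 16
      -> return 32
    -> return 64
  -> return 128
-> return 256

Final answer: 256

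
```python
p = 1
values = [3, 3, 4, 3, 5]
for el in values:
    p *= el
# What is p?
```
Trace:
  p=1
  p=3, el=3
  p=9, el=3
  p=36, el=4
  p=108, el=3
  p=540, el=5

Final answer: 540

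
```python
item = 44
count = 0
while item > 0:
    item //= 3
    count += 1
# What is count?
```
Trace:
  item=44
  item=44, count=0
  item=14, count=1
  item=4, count=2
  item=1, count=3
  item=0, count=4

Final answer: 4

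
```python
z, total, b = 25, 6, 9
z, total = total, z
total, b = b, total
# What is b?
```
Trace:
  z=25, total=6, b=9
  z=6, total=25, b=9
  z=6, total=9, b=25

Final answer: 25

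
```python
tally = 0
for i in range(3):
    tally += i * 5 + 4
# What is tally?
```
Trace:
  tally=0
  tally=4, i=0
  tally=13, i=1
  tally=27, i=2

Final answer: 27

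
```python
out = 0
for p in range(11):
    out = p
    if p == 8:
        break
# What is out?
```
Trace:
  out=0
  out=0, p=0
  out=1, p=1
  out=2, p=2
  out=3, p=3
  out=4, p=4
  out=5, p=5
  out=6, p=6
  out=7, p=7
  out=8, p=8

Final answer: 8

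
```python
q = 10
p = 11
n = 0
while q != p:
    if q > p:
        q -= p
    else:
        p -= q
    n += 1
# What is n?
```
Trace:
  q=10
  q=10, p=11
  q=10, p=11, n=0
  q=10, p=1, n=1
  q=9, p=1, n=2
  q=8, p=1, n=3
  q=7, p=1, n=4
  q=6, p=1, n=5
  q=5, p=1, n=6
  q=4, p=1, n=7
  q=3, p=1, n=8
  q=2, p=1, n=9
  q=1, p=1, n=10

Final answer: 10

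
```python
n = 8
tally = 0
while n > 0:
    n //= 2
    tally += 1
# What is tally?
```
Trace:
  n=8
  n=8, tally=0
  n=4, tally=1
  n=2, tally=2
  n=1, tally=3
  n=0, tally=4

Final answer: 4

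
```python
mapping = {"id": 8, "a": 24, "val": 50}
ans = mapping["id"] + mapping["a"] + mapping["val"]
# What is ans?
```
Trace:
  mapping={'id': 8, 'a': 24, 'val': 50}
  mapping={'id': 8, 'a': 24, 'val': 50}, ans=82

Final answer: 82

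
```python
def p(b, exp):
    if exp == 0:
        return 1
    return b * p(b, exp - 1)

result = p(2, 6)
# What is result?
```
Call trace:
p(b=2, exp=6)
  p(b=2, exp=5)
    p(b=2, exp=4)
      p(b=2, exp=3)
        p(b=2, exp=2)
          p(b=2, exp=1)
            p(b=2, exp=0)
            -> return 1
          -> return 2
        -> return 4
      -> return 8
    -> return 16
  -> return 32
-> return 64

Final answer: 64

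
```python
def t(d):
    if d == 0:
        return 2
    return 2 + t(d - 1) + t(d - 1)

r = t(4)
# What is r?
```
Call trace (a repeated sub-call is expanded the first time; later identical calls just restate its return value):
t(d=4)
  t(d=3)
    t(d=2)
      t(d=1)
        t(d=0)
        -> return 2
        t(d=0)
        -> return 2
      -> return 6
      t(d=1) -> return 6  (same call as traced above)
    -> return 14
    t(d=2) -> return 14  (same call as traced above)
  -> return 30
  t(d=3) -> return 30  (same call as traced above)
-> return 62

Final answer: 62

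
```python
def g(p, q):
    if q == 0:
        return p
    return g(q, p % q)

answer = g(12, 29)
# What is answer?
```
Call trace:
g(p=12, q=29)
  g(p=29, q=12)
    g(p=12, q=5)
      g(p=5, q=2)
        g(p=2, q=1)
          g(p=1, q=0)
          -> return 1
        -> return 1
      -> return 1
    -> return 1
  -> return 1
-> return 1

Final answer: 1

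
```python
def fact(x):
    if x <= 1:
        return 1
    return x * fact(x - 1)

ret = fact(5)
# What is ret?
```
Call trace:
fact(x=5)
  fact(x=4)
    fact(x=3)
      fact(x=2)
        fact(x=1)
        -> return 1
      -> return 2
    -> return 6
  -> return 24
-> return 120

Final answer: 120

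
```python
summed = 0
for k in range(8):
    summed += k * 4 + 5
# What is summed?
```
Trace:
  summed=0
  summed=5, k=0
  summed=14, k=1
  summed=27, k=2
  summed=44, k=3
  summed=65, k=4
  summed=90, k=5
  summed=119, k=6
  summed=152, k=7

Final answer: 152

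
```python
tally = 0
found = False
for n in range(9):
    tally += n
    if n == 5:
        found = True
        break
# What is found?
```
Trace:
  tally=0
  tally=0, found=False
  tally=0, found=False, n=0
  tally=1, found=False, n=1
  tally=3, found=False, n=2
  tally=6, found=False, n=3
  tally=10, found=False, n=4
  tally=15, found=True, n=5

Final answer: True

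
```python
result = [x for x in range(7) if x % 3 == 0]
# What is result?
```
Trace:
  x=0
  x=1
  x=2
  x=3
  x=4
  x=5
  x=6
  result=[0, 3, 6]

Final answer: [0, 3, 6]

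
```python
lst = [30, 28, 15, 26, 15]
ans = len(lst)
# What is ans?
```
Trace:
  lst=[30, 28, 15, 26, 15]
  lst=[30, 28, 15, 26, 15], ans=5

Final answer: 5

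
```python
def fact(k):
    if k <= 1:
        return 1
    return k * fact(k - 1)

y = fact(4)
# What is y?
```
Call trace:
fact(k=4)
  fact(k=3)
    fact(k=2)
      fact(k=1)
      -> return 1
    -> return 2
  -> return 6
-> return 24

Final answer: 24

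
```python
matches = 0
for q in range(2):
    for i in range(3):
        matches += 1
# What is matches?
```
Trace:
  matches=0
  matches=1, q=0, i=0
  matches=2, q=0, i=1
  matches=3, q=0, i=2
  matches=4, q=1, i=0
  matches=5, q=1, i=1
  matches=6, q=1, i=2

Final answer: 6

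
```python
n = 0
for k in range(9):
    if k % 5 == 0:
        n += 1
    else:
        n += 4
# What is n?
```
Trace:
  n=0
  n=1, k=0
  n=5, k=1
  n=9, k=2
  n=13, k=3
  n=17, k=4
  n=18, k=5
  n=22, k=6
  n=26, k=7
  n=30, k=8

Final answer: 30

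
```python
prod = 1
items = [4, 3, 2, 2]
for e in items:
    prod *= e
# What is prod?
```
Trace:
  prod=1
  prod=4, e=4
  prod=12, e=3
  prod=24, e=2
  prod=48, e=2

Final answer: 48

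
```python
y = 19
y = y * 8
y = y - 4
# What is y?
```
Trace:
  y=19
  y=152
  y=148

Final answer: 148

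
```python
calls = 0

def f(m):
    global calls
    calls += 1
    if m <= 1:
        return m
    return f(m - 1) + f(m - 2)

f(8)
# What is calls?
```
Call trace (a repeated sub-call is expanded the first time; later identical calls just restate its return value):
f(m=8)
  f(m=7)
    f(m=6)
      f(m=5)
        f(m=4)
          f(m=3)
            f(m=2)
              f(m=1)
              -> return 1
              f(m=0)
              -> return 0
            -> return 1
            f(m=1)
            -> return 1
          -> return 2
          f(m=2) -> return 1  (same call as traced above)
        -> return 3
        f(m=3) -> return 2  (same call as traced above)
      -> return 5
      f(m=4) -> return 3  (same call as traced above)
    -> return 8
    f(m=5) -> return 5  (same call as traced above)
  -> return 13
  f(m=6) -> return 8  (same call as traced above)
-> return 21

calls is incremented once per call, so count the calls in each subtree. Let C(m) = number of calls made by f(m).
C(0) = C(1) = 1 (base case, no recursion); C(m) = 1 + C(m - 1) + C(m - 2) otherwise.
C(2) = 1 + C(1) + C(0) = 1 + 1 + 1 = 3
C(3) = 1 + C(2) + C(1) = 1 + 3 + 1 = 5
C(4) = 1 + C(3) + C(2) = 1 + 5 + 3 = 9
C(5) = 1 + C(4) + C(3) = 1 + 9 + 5 = 15
C(6) = 1 + C(5) + C(4) = 1 + 15 + 9 = 25
C(7) = 1 + C(6) + C(5) = 1 + 25 + 15 = 41
C(8) = 1 + C(7) + C(6) = 1 + 41 + 25 = 67
calls = C(8) = 67

Final answer: 67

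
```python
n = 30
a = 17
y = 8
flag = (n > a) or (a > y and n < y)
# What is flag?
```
Trace:
  n=30
  n=30, a=17
  n=30, a=17, y=8
  n=30, a=17, y=8, flag=True

Final answer: True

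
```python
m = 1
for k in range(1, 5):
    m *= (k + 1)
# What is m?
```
Trace:
  m=1
  m=2, k=1
  m=6, k=2
  m=24, k=3
  m=120, k=4

Final answer: 120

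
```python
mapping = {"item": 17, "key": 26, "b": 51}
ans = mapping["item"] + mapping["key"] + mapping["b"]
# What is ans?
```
Trace:
  mapping={'item': 17, 'key': 26, 'b': 51}
  mapping={'item': 17, 'key': 26, 'b': 51}, ans=94

Final answer: 94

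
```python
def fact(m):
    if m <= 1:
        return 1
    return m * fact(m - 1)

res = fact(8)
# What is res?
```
Call trace:
fact(m=8)
  fact(m=7)
    fact(m=6)
      fact(m=5)
        fact(m=4)
          fact(m=3)
            fact(m=2)
              fact(m=1)
              -> return 1
            -> return 2
          -> return 6
        -> return 24
      -> return 120
    -> return 720
  -> return 5040
-> return 40320

Final answer: 40320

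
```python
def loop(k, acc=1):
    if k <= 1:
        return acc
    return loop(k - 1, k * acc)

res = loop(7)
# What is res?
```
Call trace:
loop(k=7, acc=1)
  loop(k=6, acc=7)
    loop(k=5, acc=42)
      loop(k=4, acc=210)
        loop(k=3, acc=840)
          loop(k=2, acc=2520)
            loop(k=1, acc=5040)
            -> return 5040
          -> return 5040
        -> return 5040
      -> return 5040
    -> return 5040
  -> return 5040
-> return 5040

Final answer: 5040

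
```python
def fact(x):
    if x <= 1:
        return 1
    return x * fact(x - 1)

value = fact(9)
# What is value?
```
Call trace:
fact(x=9)
  fact(x=8)
    fact(x=7)
      fact(x=6)
        fact(x=5)
          fact(x=4)
            fact(x=3)
              fact(x=2)
                fact(x=1)
                -> return 1
              -> return 2
            -> return 6
          -> return 24
        -> return 120
      -> return 720
    -> return 5040
  -> return 40320
-> return 362880

Final answer: 362880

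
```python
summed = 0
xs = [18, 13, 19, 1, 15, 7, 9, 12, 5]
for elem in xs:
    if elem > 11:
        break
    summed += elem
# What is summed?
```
Trace:
  summed=0
  summed=0, elem=18

Final answer: 0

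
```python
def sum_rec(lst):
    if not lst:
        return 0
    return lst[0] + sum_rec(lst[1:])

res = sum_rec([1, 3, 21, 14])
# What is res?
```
Call trace:
sum_rec(lst=[1, 3, 21, 14])
  sum_rec(lst=[3, 21, 14])
    sum_rec(lst=[21, 14])
      sum_rec(lst=[14])
        sum_rec(lst=[])
        -> return 0
      -> return 14
    -> return 35
  -> return 38
-> return 39

Final answer: 39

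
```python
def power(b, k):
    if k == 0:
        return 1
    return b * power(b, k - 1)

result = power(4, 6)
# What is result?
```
Call trace:
power(b=4, k=6)
  power(b=4, k=5)
    power(b=4, k=4)
      power(b=4, k=3)
        power(b=4, k=2)
          power(b=4, k=1)
            power(b=4, k=0)
            -> return 1
          -> return 4
        -> return 16
      -> return 64
    -> return 256
  -> return 1024
-> return 4096

Final answer: 4096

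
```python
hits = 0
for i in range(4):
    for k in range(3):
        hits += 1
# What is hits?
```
Trace:
  hits=0
  hits=1, i=0, k=0
  hits=2, i=0, k=1
  hits=3, i=0, k=2
  hits=4, i=1, k=0
  hits=5, i=1, k=1
  hits=6, i=1, k=2
  hits=7, i=2, k=0
  hits=8, i=2, k=1
  hits=9, i=2, k=2
  hits=10, i=3, k=0
  hits=11, i=3, k=1
  hits=12, i=3, k=2

Final answer: 12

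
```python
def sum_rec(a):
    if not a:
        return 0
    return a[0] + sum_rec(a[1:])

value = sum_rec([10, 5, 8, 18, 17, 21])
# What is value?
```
Call trace:
sum_rec(a=[10, 5, 8, 18, 17, 21])
  sum_rec(a=[5, 8, 18, 17, 21])
    sum_rec(a=[8, 18, 17, 21])
      sum_rec(a=[18, 17, 21])
        sum_rec(a=[17, 21])
          sum_rec(a=[21])
            sum_rec(a=[])
            -> return 0
          -> return 21
        -> return 38
      -> return 56
    -> return 64
  -> return 69
-> return 79

Final answer: 79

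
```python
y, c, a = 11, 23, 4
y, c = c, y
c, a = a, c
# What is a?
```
Trace:
  y=11, c=23, a=4
  y=23, c=11, a=4
  y=23, c=4, a=11

Final answer: 11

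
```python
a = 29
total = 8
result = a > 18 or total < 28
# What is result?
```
Trace:
  a=29
  a=29, total=8
  a=29, total=8, result=True

Final answer: True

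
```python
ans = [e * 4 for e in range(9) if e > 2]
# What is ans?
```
Trace:
  e=0
  e=1
  e=2
  e=3
  e=4
  e=5
  e=6
  e=7
  e=8
  ans=[12, 16, 20, 24, 28, 32]

Final answer: [12, 16, 20, 24, 28, 32]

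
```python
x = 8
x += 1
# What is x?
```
Trace:
  x=8
  x=9

Final answer: 9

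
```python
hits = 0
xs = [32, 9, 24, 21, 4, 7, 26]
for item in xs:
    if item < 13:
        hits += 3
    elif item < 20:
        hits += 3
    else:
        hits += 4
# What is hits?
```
Trace:
  hits=0
  hits=4, item=32
  hits=7, item=9
  hits=11, item=24
  hits=15, item=21
  hits=18, item=4
  hits=21, item=7
  hits=25, item=26

Final answer: 25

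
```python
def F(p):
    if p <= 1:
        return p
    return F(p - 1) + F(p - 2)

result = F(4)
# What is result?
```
Call trace (a repeated sub-call is expanded the first time; later identical calls just restate its return value):
F(p=4)
  F(p=3)
    F(p=2)
      F(p=1)
      -> return 1
      F(p=0)
      -> return 0
    -> return 1
    F(p=1)
    -> return 1
  -> return 2
  F(p=2) -> return 1  (same call as traced above)
-> return 3

Final answer: 3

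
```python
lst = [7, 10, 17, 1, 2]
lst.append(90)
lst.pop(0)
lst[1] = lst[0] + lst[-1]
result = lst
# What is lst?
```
Trace:
  lst=[7, 10, 17, 1, 2]
  lst=[7, 10, 17, 1, 2, 90]
  lst=[10, 17, 1, 2, 90]
  lst=[10, 100, 1, 2, 90]
  lst=[10, 100, 1, 2, 90], result=[10, 100, 1, 2, 90]

Final answer: [10, 100, 1, 2, 90]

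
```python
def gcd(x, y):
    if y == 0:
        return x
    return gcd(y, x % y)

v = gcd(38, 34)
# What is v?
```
Call trace:
gcd(x=38, y=34)
  gcd(x=34, y=4)
    gcd(x=4, y=2)
      gcd(x=2, y=0)
      -> return 2
    -> return 2
  -> return 2
-> return 2

Final answer: 2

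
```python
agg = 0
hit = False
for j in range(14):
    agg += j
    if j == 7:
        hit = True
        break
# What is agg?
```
Trace:
  agg=0
  agg=0, hit=False
  agg=0, hit=False, j=0
  agg=1, hit=False, j=1
  agg=3, hit=False, j=2
  agg=6, hit=False, j=3
  agg=10, hit=False, j=4
  agg=15, hit=False, j=5
  agg=21, hit=False, j=6
  agg=28, hit=True, j=7

Final answer: 28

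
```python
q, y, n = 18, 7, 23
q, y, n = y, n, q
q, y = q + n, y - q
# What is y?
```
Trace:
  q=18, y=7, n=23
  q=7, y=23, n=18
  q=25, y=16, n=18

Final answer: 16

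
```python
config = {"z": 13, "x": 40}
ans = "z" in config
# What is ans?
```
Trace:
  config={'z': 13, 'x': 40}
  config={'z': 13, 'x': 40}, ans=True

Final answer: True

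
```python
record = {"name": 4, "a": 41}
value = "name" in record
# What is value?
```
Trace:
  record={'name': 4, 'a': 41}
  record={'name': 4, 'a': 41}, value=True

Final answer: True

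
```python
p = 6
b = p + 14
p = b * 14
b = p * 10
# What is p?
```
Trace:
  p=6
  p=6, b=20
  p=280, b=20
  p=280, b=2800

Final answer: 280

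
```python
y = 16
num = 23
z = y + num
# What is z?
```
Trace:
  y=16
  y=16, num=23
  y=16, num=23, z=39

Final answer: 39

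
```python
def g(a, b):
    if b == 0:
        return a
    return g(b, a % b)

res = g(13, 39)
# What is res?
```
Call trace:
g(a=13, b=39)
  g(a=39, b=13)
    g(a=13, b=0)
    -> return 13
  -> return 13
-> return 13

Final answer: 13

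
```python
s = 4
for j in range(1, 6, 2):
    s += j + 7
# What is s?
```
Trace:
  s=4
  s=12, j=1
  s=22, j=3
  s=34, j=5

Final answer: 34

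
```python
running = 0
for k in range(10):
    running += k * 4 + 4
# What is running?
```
Trace:
  running=0
  running=4, k=0
  running=12, k=1
  running=24, k=2
  running=40, k=3
  running=60, k=4
  running=84, k=5
  running=112, k=6
  running=144, k=7
  running=180, k=8
  running=220, k=9

Final answer: 220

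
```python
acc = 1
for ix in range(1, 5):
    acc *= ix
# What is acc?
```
Trace:
  acc=1
  acc=1, ix=1
  acc=2, ix=2
  acc=6, ix=3
  acc=24, ix=4

Final answer: 24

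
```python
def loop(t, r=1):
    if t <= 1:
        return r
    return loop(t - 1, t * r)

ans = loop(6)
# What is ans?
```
Call trace:
loop(t=6, r=1)
  loop(t=5, r=6)
    loop(t=4, r=30)
      loop(t=3, r=120)
        loop(t=2, r=360)
          loop(t=1, r=720)
          -> return 720
        -> return 720
      -> return 720
    -> return 720
  -> return 720
-> return 720

Final answer: 720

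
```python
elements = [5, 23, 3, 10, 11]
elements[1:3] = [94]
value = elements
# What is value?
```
Trace:
  elements=[5, 23, 3, 10, 11]
  elements=[5, 94, 10, 11]
  elements=[5, 94, 10, 11], value=[5, 94, 10, 11]

Final answer: [5, 94, 10, 11]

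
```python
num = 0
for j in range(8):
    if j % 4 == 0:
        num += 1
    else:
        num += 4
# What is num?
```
Trace:
  num=0
  num=1, j=0
  num=5, j=1
  num=9, j=2
  num=13, j=3
  num=14, j=4
  num=18, j=5
  num=22, j=6
  num=26, j=7

Final answer: 26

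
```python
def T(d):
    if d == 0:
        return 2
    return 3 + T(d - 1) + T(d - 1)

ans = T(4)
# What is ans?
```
Call trace (a repeated sub-call is expanded the first time; later identical calls just restate its return value):
T(d=4)
  T(d=3)
    T(d=2)
      T(d=1)
        T(d=0)
        -> return 2
        T(d=0)
        -> return 2
      -> return 7
      T(d=1) -> return 7  (same call as traced above)
    -> return 17
    T(d=2) -> return 17  (same call as traced above)
  -> return 37
  T(d=3) -> return 37  (same call as traced above)
-> return 77

Final answer: 77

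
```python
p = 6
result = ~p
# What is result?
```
Trace:
  p=6
  p=6, result=-7

Final answer: -7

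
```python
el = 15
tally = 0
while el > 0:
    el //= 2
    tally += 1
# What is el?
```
Trace:
  el=15
  el=15, tally=0
  el=7, tally=1
  el=3, tally=2
  el=1, tally=3
  el=0, tally=4

Final answer: 0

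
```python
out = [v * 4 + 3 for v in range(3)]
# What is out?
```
Trace:
  v=0
  v=1
  v=2
  out=[3, 7, 11]

Final answer: [3, 7, 11]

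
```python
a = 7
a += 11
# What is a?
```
Trace:
  a=7
  a=18

Final answer: 18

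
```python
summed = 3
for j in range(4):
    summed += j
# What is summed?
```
Trace:
  summed=3
  summed=3, j=0
  summed=4, j=1
  summed=6, j=2
  summed=9, j=3

Final answer: 9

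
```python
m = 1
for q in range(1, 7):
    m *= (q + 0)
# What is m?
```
Trace:
  m=1
  m=1, q=1
  m=2, q=2
  m=6, q=3
  m=24, q=4
  m=120, q=5
  m=720, q=6

Final answer: 720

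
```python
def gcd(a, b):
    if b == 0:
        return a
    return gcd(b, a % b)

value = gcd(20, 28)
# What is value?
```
Call trace:
gcd(a=20, b=28)
  gcd(a=28, b=20)
    gcd(a=20, b=8)
      gcd(a=8, b=4)
        gcd(a=4, b=0)
        -> return 4
      -> return 4
    -> return 4
  -> return 4
-> return 4

Final answer: 4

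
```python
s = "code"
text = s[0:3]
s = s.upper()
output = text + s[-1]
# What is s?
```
Trace:
  s='code'
  s='code', text='cod'
  s='CODE', text='cod'
  s='CODE', text='cod', output='codE'

Final answer: 'CODE'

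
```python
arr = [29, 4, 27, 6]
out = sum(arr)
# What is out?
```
Trace:
  arr=[29, 4, 27, 6]
  arr=[29, 4, 27, 6], out=66

Final answer: 66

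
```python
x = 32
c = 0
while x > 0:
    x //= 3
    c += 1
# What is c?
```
Trace:
  x=32
  x=32, c=0
  x=10, c=1
  x=3, c=2
  x=1, c=3
  x=0, c=4

Final answer: 4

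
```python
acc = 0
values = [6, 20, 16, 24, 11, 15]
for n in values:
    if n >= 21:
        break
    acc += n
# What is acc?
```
Trace:
  acc=0
  acc=6, n=6
  acc=26, n=20
  acc=42, n=16
  acc=42, n=24

Final answer: 42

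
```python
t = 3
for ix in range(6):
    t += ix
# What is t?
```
Trace:
  t=3
  t=3, ix=0
  t=4, ix=1
  t=6, ix=2
  t=9, ix=3
  t=13, ix=4
  t=18, ix=5

Final answer: 18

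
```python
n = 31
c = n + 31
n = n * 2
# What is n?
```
Trace:
  n=31
  n=31, c=62
  n=62, c=62

Final answer: 62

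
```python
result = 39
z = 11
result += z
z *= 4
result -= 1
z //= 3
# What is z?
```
Trace:
  result=39
  result=39, z=11
  result=50, z=11
  result=50, z=44
  result=49, z=44
  result=49, z=14

Final answer: 14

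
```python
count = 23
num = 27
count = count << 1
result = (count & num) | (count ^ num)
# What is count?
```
Trace:
  count=23
  count=23, num=27
  count=46, num=27
  count=46, num=27, result=63

Final answer: 46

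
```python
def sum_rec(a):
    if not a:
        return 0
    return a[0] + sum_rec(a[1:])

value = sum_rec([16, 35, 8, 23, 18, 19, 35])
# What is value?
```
Call trace:
sum_rec(a=[16, 35, 8, 23, 18, 19, 35])
  sum_rec(a=[35, 8, 23, 18, 19, 35])
    sum_rec(a=[8, 23, 18, 19, 35])
      sum_rec(a=[23, 18, 19, 35])
        sum_rec(a=[18, 19, 35])
          sum_rec(a=[19, 35])
            sum_rec(a=[35])
              sum_rec(a=[])
              -> return 0
            -> return 35
          -> return 54
        -> return 72
      -> return 95
    -> return 103
  -> return 138
-> return 154

Final answer: 154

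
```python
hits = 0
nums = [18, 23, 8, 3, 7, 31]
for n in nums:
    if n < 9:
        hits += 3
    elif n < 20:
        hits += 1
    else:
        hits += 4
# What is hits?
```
Trace:
  hits=0
  hits=1, n=18
  hits=5, n=23
  hits=8, n=8
  hits=11, n=3
  hits=14, n=7
  hits=18, n=31

Final answer: 18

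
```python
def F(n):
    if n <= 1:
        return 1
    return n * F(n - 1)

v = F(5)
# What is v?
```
Call trace:
F(n=5)
  F(n=4)
    F(n=3)
      F(n=2)
        F(n=1)
        -> return 1
      -> return 2
    -> return 6
  -> return 24
-> return 120

Final answer: 120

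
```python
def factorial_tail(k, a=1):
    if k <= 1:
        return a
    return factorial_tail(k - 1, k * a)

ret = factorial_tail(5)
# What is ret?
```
Call trace:
factorial_tail(k=5, a=1)
  factorial_tail(k=4, a=5)
    factorial_tail(k=3, a=20)
      factorial_tail(k=2, a=60)
        factorial_tail(k=1, a=120)
        -> return 120
      -> return 120
    -> return 120
  -> return 120
-> return 120

Final answer: 120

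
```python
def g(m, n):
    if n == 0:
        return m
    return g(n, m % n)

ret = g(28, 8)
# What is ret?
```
Call trace:
g(m=28, n=8)
  g(m=8, n=4)
    g(m=4, n=0)
    -> return 4
  -> return 4
-> return 4

Final answer: 4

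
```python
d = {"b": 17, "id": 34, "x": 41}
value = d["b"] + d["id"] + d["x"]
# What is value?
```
Trace:
  d={'b': 17, 'id': 34, 'x': 41}
  d={'b': 17, 'id': 34, 'x': 41}, value=92

Final answer: 92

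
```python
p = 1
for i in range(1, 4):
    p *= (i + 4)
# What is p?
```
Trace:
  p=1
  p=5, i=1
  p=30, i=2
  p=210, i=3

Final answer: 210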